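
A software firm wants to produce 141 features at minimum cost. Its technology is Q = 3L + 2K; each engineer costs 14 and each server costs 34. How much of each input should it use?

L* = 47, K* = 0

The inputs are perfect substitutes, so the firm uses whichever has the lower cost per unit of output.
Cost per unit of output via L is w/3 = 14/3; via K it is r/2 = 17. L is cheaper.
Producing Q = 141 with L alone: L = 47, K = 0.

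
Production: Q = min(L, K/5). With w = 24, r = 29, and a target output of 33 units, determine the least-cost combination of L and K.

L* = 33, K* = 165

With a fixed-proportions technology, the cost-minimizing bundle uses no slack in either input: L = K/5 = Q.
So L = 33 and K = 5·33 = 165.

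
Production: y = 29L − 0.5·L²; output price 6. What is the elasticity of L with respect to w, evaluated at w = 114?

From P·MP_L = w with MP_L = 29 − L, labor demand is L(w) = 29 − w/6.
dL/dw = −1/(6) = -1/6.
At w = 114, L = 10, so ε = (dL/dw)·(w/L) = (-1/6)·(114/10) = -1.9.

ε = -1.9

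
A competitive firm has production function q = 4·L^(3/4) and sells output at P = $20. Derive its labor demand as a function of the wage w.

L(w) = (60/w)^(4)

MP_L = (3/4)·4·L^(-1/4) = 3·L^(-1/4).
Setting P·MP_L = w: 60·L^(-1/4) = w.
Solving for L: L^(-1/4) = w/60, so L = (60/w)^(4).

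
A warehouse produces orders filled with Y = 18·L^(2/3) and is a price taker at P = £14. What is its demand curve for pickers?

MP_L = (2/3)·18·L^(-1/3) = 12·L^(-1/3).
Setting P·MP_L = w: 168·L^(-1/3) = w.
Solving for L: L^(-1/3) = w/168, so L = (168/w)^(3).

L(w) = 4741632/w³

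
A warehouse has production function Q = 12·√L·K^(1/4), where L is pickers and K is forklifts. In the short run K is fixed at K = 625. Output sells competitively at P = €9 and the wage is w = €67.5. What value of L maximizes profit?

With K = 625, MP_L = (1/2)·12·L^(-1/2)·625^(1/4) = 30·L^(-1/2).
Profit maximization for a price taker requires P·MP_L = w: 9·30·L^(-1/2) = 67.5.
So L^(-1/2) = 0.25, which gives L = 16.

L* = 16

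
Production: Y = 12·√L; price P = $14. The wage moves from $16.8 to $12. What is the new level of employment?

L* = 49

From P·MP_L = w with MP_L = 6·L^(-1/2), the labor demand is L(w) = (84/w)^(2).
At w = 16.8: L = 25. At w = 12: L = 49.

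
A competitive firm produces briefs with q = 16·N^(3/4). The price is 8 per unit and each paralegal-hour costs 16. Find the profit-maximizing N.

N* = 1296

MP_N = (3/4)·16·N^(-1/4) = 12·N^(-1/4).
Profit maximization for a price taker requires P·MP_N = w: 8·12·N^(-1/4) = 16.
So N^(-1/4) = 1/6, which gives N = 1296.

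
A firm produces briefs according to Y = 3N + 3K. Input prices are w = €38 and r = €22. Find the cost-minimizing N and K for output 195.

N* = 0, K* = 65

The inputs are perfect substitutes, so the firm uses whichever has the lower cost per unit of output.
Cost per unit of output via N is w/3 = 38/3; via K it is r/3 = 22/3. K is cheaper.
Producing Y = 195 with K alone: N = 0, K = 65.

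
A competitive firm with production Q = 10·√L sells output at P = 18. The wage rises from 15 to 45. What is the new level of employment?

From P·MP_L = w with MP_L = 5·L^(-1/2), the labor demand is L(w) = (90/w)^(2).
At w = 15: L = 36. At w = 45: L = 4.

L* = 4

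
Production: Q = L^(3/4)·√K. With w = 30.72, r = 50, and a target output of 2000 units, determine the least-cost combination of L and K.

L* = 625, K* = 256

Cost minimization requires the marginal rate of technical substitution to equal the input-price ratio: MP_L/MP_K = w/r.
Here MP_L/MP_K = (3/4)·(K/L)/(1/2) = 1.5·(K/L). Setting this equal to 30.72/50 = 0.6144 gives K = 0.4096L.
Substituting into Q = 2000: L^(3/4)·(0.4096L)^(1/2) = 2000.
Solving, L = 625 and K = 256.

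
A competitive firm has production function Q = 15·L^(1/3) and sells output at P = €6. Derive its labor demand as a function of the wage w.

MP_L = (1/3)·15·L^(-2/3) = 5·L^(-2/3).
Setting P·MP_L = w: 30·L^(-2/3) = w.
Solving for L: L^(-2/3) = w/30, so L = (30/w)^(3/2).

L(w) = (30/w)^(3/2)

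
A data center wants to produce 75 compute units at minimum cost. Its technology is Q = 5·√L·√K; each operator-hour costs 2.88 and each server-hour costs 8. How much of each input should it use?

Cost minimization requires the marginal rate of technical substitution to equal the input-price ratio: MP_L/MP_K = w/r.
Here MP_L/MP_K = (1/2)·(K/L)/(1/2) = (K/L). Setting this equal to 2.88/8 = 0.36 gives K = 0.36L.
Substituting into Q = 75: 5·L^(1/2)·(0.36L)^(1/2) = 75.
Solving, L = 25 and K = 9.

L* = 25, K* = 9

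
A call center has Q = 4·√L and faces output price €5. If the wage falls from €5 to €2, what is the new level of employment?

From P·MP_L = w with MP_L = 2·L^(-1/2), the labor demand is L(w) = (10/w)^(2).
At w = 5: L = 4. At w = 2: L = 25.

L* = 25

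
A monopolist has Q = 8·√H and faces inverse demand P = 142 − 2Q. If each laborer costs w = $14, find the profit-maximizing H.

H* = 16

Marginal revenue from the inverse demand is MR = 142 − 4Q.
The marginal product is MP_H = 4·H^(-1/2).
A monopolist hires until marginal revenue product equals the wage: MR·MP_H = w.
At H, Q = 8·√H. Substituting and solving: (142 − 32·√H)·4·H^(-1/2) = 14 gives H = 16.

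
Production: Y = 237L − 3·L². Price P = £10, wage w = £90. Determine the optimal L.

L* = 38

The marginal product of L is MP_L = 237 − 6L.
A price-taking firm hires until the value of the marginal product equals the wage: P·MP_L = w, so 10·(237 − 6L) = 90.
Then 237 − 6L = 9, giving L = 38.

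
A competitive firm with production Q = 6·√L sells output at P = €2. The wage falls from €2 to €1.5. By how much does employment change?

ΔL = 7

From P·MP_L = w with MP_L = 3·L^(-1/2), the labor demand is L(w) = (6/w)^(2).
At w = 2: L = 9. At w = 1.5: L = 16.
ΔL = 16 − 9 = 7.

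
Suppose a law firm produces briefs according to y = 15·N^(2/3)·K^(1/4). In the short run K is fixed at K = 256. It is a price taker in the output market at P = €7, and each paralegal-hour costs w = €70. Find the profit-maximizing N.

N* = 64

With K = 256, MP_N = (2/3)·15·N^(-1/3)·256^(1/4) = 40·N^(-1/3).
Profit maximization for a price taker requires P·MP_N = w: 7·40·N^(-1/3) = 70.
So N^(-1/3) = 0.25, which gives N = 64.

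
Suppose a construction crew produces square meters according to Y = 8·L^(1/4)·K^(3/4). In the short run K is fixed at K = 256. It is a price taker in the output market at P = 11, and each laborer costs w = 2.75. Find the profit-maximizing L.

L* = 4096

With K = 256, MP_L = (1/4)·8·L^(-3/4)·256^(3/4) = 128·L^(-3/4).
Profit maximization for a price taker requires P·MP_L = w: 11·128·L^(-3/4) = 2.75.
So L^(-3/4) = 0.001953125, which gives L = 4096.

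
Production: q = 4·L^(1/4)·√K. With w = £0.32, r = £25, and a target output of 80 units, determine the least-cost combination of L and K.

L* = 625, K* = 16

Cost minimization requires the marginal rate of technical substitution to equal the input-price ratio: MP_L/MP_K = w/r.
Here MP_L/MP_K = (1/4)·(K/L)/(1/2) = 0.5·(K/L). Setting this equal to 0.32/25 = 0.0128 gives K = 0.0256L.
Substituting into q = 80: 4·L^(1/4)·(0.0256L)^(1/2) = 80.
Solving, L = 625 and K = 16.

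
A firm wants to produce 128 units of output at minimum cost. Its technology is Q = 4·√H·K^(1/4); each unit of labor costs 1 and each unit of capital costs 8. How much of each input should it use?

H* = 256, K* = 16

Cost minimization requires the marginal rate of technical substitution to equal the input-price ratio: MP_H/MP_K = w/r.
Here MP_H/MP_K = (1/2)·(K/H)/(1/4) = 2·(K/H). Setting this equal to 1/8 = 0.125 gives K = 0.0625H.
Substituting into Q = 128: 4·H^(1/2)·(0.0625H)^(1/4) = 128.
Solving, H = 256 and K = 16.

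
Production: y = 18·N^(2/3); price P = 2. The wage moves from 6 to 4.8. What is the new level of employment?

N* = 125

From P·MP_N = w with MP_N = 12·N^(-1/3), the labor demand is N(w) = (24/w)^(3).
At w = 6: N = 64. At w = 4.8: N = 125.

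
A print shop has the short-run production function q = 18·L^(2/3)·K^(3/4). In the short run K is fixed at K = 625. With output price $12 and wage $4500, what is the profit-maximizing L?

L* = 64

With K = 625, MP_L = (2/3)·18·L^(-1/3)·625^(3/4) = 1500·L^(-1/3).
Profit maximization for a price taker requires P·MP_L = w: 12·1500·L^(-1/3) = 4500.
So L^(-1/3) = 0.25, which gives L = 64.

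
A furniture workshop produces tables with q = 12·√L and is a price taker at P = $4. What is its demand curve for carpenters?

L(w) = 576/w²

MP_L = (1/2)·12·L^(-1/2) = 6·L^(-1/2).
Setting P·MP_L = w: 24·L^(-1/2) = w.
Solving for L: L^(-1/2) = w/24, so L = (24/w)^(2).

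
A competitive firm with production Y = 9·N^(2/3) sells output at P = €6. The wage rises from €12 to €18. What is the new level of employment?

N* = 8

From P·MP_N = w with MP_N = 6·N^(-1/3), the labor demand is N(w) = (36/w)^(3).
At w = 12: N = 27. At w = 18: N = 8.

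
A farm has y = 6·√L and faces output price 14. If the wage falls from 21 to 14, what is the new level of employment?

L* = 9

From P·MP_L = w with MP_L = 3·L^(-1/2), the labor demand is L(w) = (42/w)^(2).
At w = 21: L = 4. At w = 14: L = 9.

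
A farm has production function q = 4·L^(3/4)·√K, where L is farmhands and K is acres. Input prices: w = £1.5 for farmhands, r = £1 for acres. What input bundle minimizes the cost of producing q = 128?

L* = 16, K* = 16

Cost minimization requires the marginal rate of technical substitution to equal the input-price ratio: MP_L/MP_K = w/r.
Here MP_L/MP_K = (3/4)·(K/L)/(1/2) = 1.5·(K/L). Setting this equal to 1.5/1 = 1.5 gives K = L.
Substituting into q = 128: 4·L^(3/4)·(L)^(1/2) = 128.
Solving, L = 16 and K = 16.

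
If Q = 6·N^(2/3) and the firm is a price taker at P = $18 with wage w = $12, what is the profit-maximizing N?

MP_N = (2/3)·6·N^(-1/3) = 4·N^(-1/3).
Profit maximization for a price taker requires P·MP_N = w: 18·4·N^(-1/3) = 12.
So N^(-1/3) = 1/6, which gives N = 216.

N* = 216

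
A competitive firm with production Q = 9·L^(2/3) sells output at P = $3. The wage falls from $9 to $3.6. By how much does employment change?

ΔL = 117

From P·MP_L = w with MP_L = 6·L^(-1/3), the labor demand is L(w) = (18/w)^(3).
At w = 9: L = 8. At w = 3.6: L = 125.
ΔL = 125 − 8 = 117.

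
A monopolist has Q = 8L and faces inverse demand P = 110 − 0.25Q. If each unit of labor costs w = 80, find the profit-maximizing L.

Marginal revenue from the inverse demand is MR = 110 − 0.5Q.
The marginal product is MP_L = 8.
A monopolist hires until marginal revenue product equals the wage: MR·MP_L = w.
(110 − 4L)·8 = 80, so L = 25.

L* = 25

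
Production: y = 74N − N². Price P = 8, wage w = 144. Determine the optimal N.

N* = 28

The marginal product of N is MP_N = 74 − 2N.
A price-taking firm hires until the value of the marginal product equals the wage: P·MP_N = w, so 8·(74 − 2N) = 144.
Then 74 − 2N = 18, giving N = 28.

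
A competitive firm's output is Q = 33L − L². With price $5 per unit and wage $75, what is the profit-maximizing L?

L* = 9

The marginal product of L is MP_L = 33 − 2L.
A price-taking firm hires until the value of the marginal product equals the wage: P·MP_L = w, so 5·(33 − 2L) = 75.
Then 33 − 2L = 15, giving L = 9.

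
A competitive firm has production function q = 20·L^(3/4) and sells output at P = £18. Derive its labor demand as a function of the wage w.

L(w) = (270/w)^(4)

MP_L = (3/4)·20·L^(-1/4) = 15·L^(-1/4).
Setting P·MP_L = w: 270·L^(-1/4) = w.
Solving for L: L^(-1/4) = w/270, so L = (270/w)^(4).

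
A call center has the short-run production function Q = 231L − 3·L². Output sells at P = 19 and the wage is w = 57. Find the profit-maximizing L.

The marginal product of L is MP_L = 231 − 6L.
A price-taking firm hires until the value of the marginal product equals the wage: P·MP_L = w, so 19·(231 − 6L) = 57.
Then 231 − 6L = 3, giving L = 38.

L* = 38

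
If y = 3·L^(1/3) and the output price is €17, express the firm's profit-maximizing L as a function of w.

MP_L = (1/3)·3·L^(-2/3) = L^(-2/3).
Setting P·MP_L = w: 17·L^(-2/3) = w.
Solving for L: L^(-2/3) = w/17, so L = (17/w)^(3/2).

L(w) = (17/w)^(3/2)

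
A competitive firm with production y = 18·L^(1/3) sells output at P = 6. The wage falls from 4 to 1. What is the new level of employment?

L* = 216

From P·MP_L = w with MP_L = 6·L^(-2/3), the labor demand is L(w) = (36/w)^(3/2).
At w = 4: L = 27. At w = 1: L = 216.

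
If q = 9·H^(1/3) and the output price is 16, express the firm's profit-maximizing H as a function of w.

MP_H = (1/3)·9·H^(-2/3) = 3·H^(-2/3).
Setting P·MP_H = w: 48·H^(-2/3) = w.
Solving for H: H^(-2/3) = w/48, so H = (48/w)^(3/2).

H(w) = (48/w)^(3/2)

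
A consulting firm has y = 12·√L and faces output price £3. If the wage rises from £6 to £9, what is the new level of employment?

From P·MP_L = w with MP_L = 6·L^(-1/2), the labor demand is L(w) = (18/w)^(2).
At w = 6: L = 9. At w = 9: L = 4.

L* = 4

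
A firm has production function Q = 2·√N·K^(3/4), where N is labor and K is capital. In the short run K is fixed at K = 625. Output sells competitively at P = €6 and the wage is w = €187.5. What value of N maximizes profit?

With K = 625, MP_N = (1/2)·2·N^(-1/2)·625^(3/4) = 125·N^(-1/2).
Profit maximization for a price taker requires P·MP_N = w: 6·125·N^(-1/2) = 187.5.
So N^(-1/2) = 0.25, which gives N = 16.

N* = 16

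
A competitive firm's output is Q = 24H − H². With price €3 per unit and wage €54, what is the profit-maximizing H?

H* = 3

The marginal product of H is MP_H = 24 − 2H.
A price-taking firm hires until the value of the marginal product equals the wage: P·MP_H = w, so 3·(24 − 2H) = 54.
Then 24 − 2H = 18, giving H = 3.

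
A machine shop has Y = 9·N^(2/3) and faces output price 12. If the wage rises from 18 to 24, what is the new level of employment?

N* = 27

From P·MP_N = w with MP_N = 6·N^(-1/3), the labor demand is N(w) = (72/w)^(3).
At w = 18: N = 64. At w = 24: N = 27.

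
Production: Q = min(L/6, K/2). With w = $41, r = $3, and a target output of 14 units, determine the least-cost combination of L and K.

With a fixed-proportions technology, the cost-minimizing bundle uses no slack in either input: L/6 = K/2 = Q.
So L = 6·14 = 84 and K = 2·14 = 28.

L* = 84, K* = 28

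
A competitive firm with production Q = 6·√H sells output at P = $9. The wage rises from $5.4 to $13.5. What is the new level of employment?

H* = 4

From P·MP_H = w with MP_H = 3·H^(-1/2), the labor demand is H(w) = (27/w)^(2).
At w = 5.4: H = 25. At w = 13.5: H = 4.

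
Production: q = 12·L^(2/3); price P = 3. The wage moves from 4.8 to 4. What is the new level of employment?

From P·MP_L = w with MP_L = 8·L^(-1/3), the labor demand is L(w) = (24/w)^(3).
At w = 4.8: L = 125. At w = 4: L = 216.

L* = 216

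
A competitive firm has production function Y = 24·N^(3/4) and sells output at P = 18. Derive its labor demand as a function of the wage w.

N(w) = (324/w)^(4)

MP_N = (3/4)·24·N^(-1/4) = 18·N^(-1/4).
Setting P·MP_N = w: 324·N^(-1/4) = w.
Solving for N: N^(-1/4) = w/324, so N = (324/w)^(4).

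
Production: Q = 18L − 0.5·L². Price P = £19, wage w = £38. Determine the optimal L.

L* = 16

The marginal product of L is MP_L = 18 − L.
A price-taking firm hires until the value of the marginal product equals the wage: P·MP_L = w, so 19·(18 − L) = 38.
Then 18 − L = 2, giving L = 16.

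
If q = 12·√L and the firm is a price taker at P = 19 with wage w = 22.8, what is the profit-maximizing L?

MP_L = (1/2)·12·L^(-1/2) = 6·L^(-1/2).
Profit maximization for a price taker requires P·MP_L = w: 19·6·L^(-1/2) = 22.8.
So L^(-1/2) = 0.2, which gives L = 25.

L* = 25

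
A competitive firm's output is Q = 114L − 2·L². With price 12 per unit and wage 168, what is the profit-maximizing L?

The marginal product of L is MP_L = 114 − 4L.
A price-taking firm hires until the value of the marginal product equals the wage: P·MP_L = w, so 12·(114 − 4L) = 168.
Then 114 − 4L = 14, giving L = 25.

L* = 25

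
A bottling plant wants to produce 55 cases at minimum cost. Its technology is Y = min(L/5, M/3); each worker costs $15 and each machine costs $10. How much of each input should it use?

L* = 275, M* = 165

With a fixed-proportions technology, the cost-minimizing bundle uses no slack in either input: L/5 = M/3 = Y.
So L = 5·55 = 275 and M = 3·55 = 165.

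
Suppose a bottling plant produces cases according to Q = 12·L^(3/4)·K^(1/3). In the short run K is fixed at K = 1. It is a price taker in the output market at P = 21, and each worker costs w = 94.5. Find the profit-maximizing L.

L* = 16

With K = 1, MP_L = (3/4)·12·L^(-1/4)·1^(1/3) = 9·L^(-1/4).
Profit maximization for a price taker requires P·MP_L = w: 21·9·L^(-1/4) = 94.5.
So L^(-1/4) = 0.5, which gives L = 16.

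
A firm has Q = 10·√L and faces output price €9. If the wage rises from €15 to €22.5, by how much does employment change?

ΔL = -5

From P·MP_L = w with MP_L = 5·L^(-1/2), the labor demand is L(w) = (45/w)^(2).
At w = 15: L = 9. At w = 22.5: L = 4.
ΔL = 4 − 9 = -5.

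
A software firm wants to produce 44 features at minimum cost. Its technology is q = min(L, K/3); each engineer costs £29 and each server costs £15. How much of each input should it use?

With a fixed-proportions technology, the cost-minimizing bundle uses no slack in either input: L = K/3 = q.
So L = 44 and K = 3·44 = 132.

L* = 44, K* = 132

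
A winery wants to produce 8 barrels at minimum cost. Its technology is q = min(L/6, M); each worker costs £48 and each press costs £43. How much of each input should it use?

L* = 48, M* = 8

With a fixed-proportions technology, the cost-minimizing bundle uses no slack in either input: L/6 = M = q.
So L = 6·8 = 48 and M = 8.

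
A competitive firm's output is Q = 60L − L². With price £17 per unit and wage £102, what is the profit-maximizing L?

The marginal product of L is MP_L = 60 − 2L.
A price-taking firm hires until the value of the marginal product equals the wage: P·MP_L = w, so 17·(60 − 2L) = 102.
Then 60 − 2L = 6, giving L = 27.

L* = 27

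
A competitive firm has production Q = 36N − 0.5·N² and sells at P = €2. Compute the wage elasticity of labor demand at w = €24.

From P·MP_N = w with MP_N = 36 − N, labor demand is N(w) = 36 − w/2.
dN/dw = −1/(2) = -0.5.
At w = 24, N = 24, so ε = (dN/dw)·(w/N) = (-0.5)·(24/24) = -0.5.

ε = -0.5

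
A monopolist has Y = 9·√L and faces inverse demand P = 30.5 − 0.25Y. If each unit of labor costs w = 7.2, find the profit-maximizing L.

Marginal revenue from the inverse demand is MR = 30.5 − 0.5Y.
The marginal product is MP_L = 4.5·L^(-1/2).
A monopolist hires until marginal revenue product equals the wage: MR·MP_L = w.
At L, Y = 9·√L. Substituting and solving: (30.5 − 4.5·√L)·4.5·L^(-1/2) = 7.2 gives L = 25.

L* = 25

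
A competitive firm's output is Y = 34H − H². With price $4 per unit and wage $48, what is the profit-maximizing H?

The marginal product of H is MP_H = 34 − 2H.
A price-taking firm hires until the value of the marginal product equals the wage: P·MP_H = w, so 4·(34 − 2H) = 48.
Then 34 − 2H = 12, giving H = 11.

H* = 11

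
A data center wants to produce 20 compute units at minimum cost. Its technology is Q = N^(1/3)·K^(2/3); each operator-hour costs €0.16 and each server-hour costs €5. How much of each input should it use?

N* = 125, K* = 8

Cost minimization requires the marginal rate of technical substitution to equal the input-price ratio: MP_N/MP_K = w/r.
Here MP_N/MP_K = (1/3)·(K/N)/(2/3) = 0.5·(K/N). Setting this equal to 0.16/5 = 0.032 gives K = 0.064N.
Substituting into Q = 20: N^(1/3)·(0.064N)^(2/3) = 20.
Solving, N = 125 and K = 8.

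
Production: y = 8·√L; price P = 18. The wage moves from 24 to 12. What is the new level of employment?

From P·MP_L = w with MP_L = 4·L^(-1/2), the labor demand is L(w) = (72/w)^(2).
At w = 24: L = 9. At w = 12: L = 36.

L* = 36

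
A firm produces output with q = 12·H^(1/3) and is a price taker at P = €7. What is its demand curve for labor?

H(w) = (28/w)^(3/2)

MP_H = (1/3)·12·H^(-2/3) = 4·H^(-2/3).
Setting P·MP_H = w: 28·H^(-2/3) = w.
Solving for H: H^(-2/3) = w/28, so H = (28/w)^(3/2).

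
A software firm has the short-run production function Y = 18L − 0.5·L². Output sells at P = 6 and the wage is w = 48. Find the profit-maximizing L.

The marginal product of L is MP_L = 18 − L.
A price-taking firm hires until the value of the marginal product equals the wage: P·MP_L = w, so 6·(18 − L) = 48.
Then 18 − L = 8, giving L = 10.

L* = 10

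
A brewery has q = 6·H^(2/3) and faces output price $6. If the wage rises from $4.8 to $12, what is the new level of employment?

From P·MP_H = w with MP_H = 4·H^(-1/3), the labor demand is H(w) = (24/w)^(3).
At w = 4.8: H = 125. At w = 12: H = 8.

H* = 8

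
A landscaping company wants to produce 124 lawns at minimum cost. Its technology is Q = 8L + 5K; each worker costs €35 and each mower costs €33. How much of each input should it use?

The inputs are perfect substitutes, so the firm uses whichever has the lower cost per unit of output.
Cost per unit of output via L is w/8 = 4.375; via K it is r/5 = 6.6. L is cheaper.
Producing Q = 124 with L alone: L = 15.5, K = 0.

L* = 15.5, K* = 0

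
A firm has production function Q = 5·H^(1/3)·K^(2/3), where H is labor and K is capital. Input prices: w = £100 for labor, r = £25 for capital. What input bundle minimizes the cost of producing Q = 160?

H* = 8, K* = 64

Cost minimization requires the marginal rate of technical substitution to equal the input-price ratio: MP_H/MP_K = w/r.
Here MP_H/MP_K = (1/3)·(K/H)/(2/3) = 0.5·(K/H). Setting this equal to 100/25 = 4 gives K = 8H.
Substituting into Q = 160: 5·H^(1/3)·(8H)^(2/3) = 160.
Solving, H = 8 and K = 64.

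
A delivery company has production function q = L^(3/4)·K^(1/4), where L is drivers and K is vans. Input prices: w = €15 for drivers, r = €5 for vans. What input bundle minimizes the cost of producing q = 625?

L* = 625, K* = 625

Cost minimization requires the marginal rate of technical substitution to equal the input-price ratio: MP_L/MP_K = w/r.
Here MP_L/MP_K = (3/4)·(K/L)/(1/4) = 3·(K/L). Setting this equal to 15/5 = 3 gives K = L.
Substituting into q = 625: L^(3/4)·(L)^(1/4) = 625.
Solving, L = 625 and K = 625.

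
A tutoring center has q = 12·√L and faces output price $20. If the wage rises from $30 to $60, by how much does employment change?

From P·MP_L = w with MP_L = 6·L^(-1/2), the labor demand is L(w) = (120/w)^(2).
At w = 30: L = 16. At w = 60: L = 4.
ΔL = 4 − 16 = -12.

ΔL = -12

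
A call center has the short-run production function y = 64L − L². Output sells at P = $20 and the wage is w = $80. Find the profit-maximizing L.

L* = 30

The marginal product of L is MP_L = 64 − 2L.
A price-taking firm hires until the value of the marginal product equals the wage: P·MP_L = w, so 20·(64 − 2L) = 80.
Then 64 − 2L = 4, giving L = 30.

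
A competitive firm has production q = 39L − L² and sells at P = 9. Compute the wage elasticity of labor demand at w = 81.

ε = -0.3

From P·MP_L = w with MP_L = 39 − 2L, labor demand is L(w) = (39 − w/9)/2.
dL/dw = −1/(18) = -1/18.
At w = 81, L = 15, so ε = (dL/dw)·(w/L) = (-1/18)·(81/15) = -0.3.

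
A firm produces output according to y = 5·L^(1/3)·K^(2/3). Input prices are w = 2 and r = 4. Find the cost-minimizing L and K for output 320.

Cost minimization requires the marginal rate of technical substitution to equal the input-price ratio: MP_L/MP_K = w/r.
Here MP_L/MP_K = (1/3)·(K/L)/(2/3) = 0.5·(K/L). Setting this equal to 2/4 = 0.5 gives K = L.
Substituting into y = 320: 5·L^(1/3)·(L)^(2/3) = 320.
Solving, L = 64 and K = 64.

L* = 64, K* = 64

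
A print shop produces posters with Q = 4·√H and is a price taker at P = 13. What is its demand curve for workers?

MP_H = (1/2)·4·H^(-1/2) = 2·H^(-1/2).
Setting P·MP_H = w: 26·H^(-1/2) = w.
Solving for H: H^(-1/2) = w/26, so H = (26/w)^(2).

H(w) = 676/w²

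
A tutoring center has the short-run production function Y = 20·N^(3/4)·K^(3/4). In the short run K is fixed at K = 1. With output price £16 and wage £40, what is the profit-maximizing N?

With K = 1, MP_N = (3/4)·20·N^(-1/4)·1^(3/4) = 15·N^(-1/4).
Profit maximization for a price taker requires P·MP_N = w: 16·15·N^(-1/4) = 40.
So N^(-1/4) = 1/6, which gives N = 1296.

N* = 1296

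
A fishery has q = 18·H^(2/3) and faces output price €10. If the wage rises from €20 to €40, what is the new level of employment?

From P·MP_H = w with MP_H = 12·H^(-1/3), the labor demand is H(w) = (120/w)^(3).
At w = 20: H = 216. At w = 40: H = 27.

H* = 27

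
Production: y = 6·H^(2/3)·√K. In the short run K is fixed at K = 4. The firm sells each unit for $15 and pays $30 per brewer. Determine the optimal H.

H* = 64

With K = 4, MP_H = (2/3)·6·H^(-1/3)·4^(1/2) = 8·H^(-1/3).
Profit maximization for a price taker requires P·MP_H = w: 15·8·H^(-1/3) = 30.
So H^(-1/3) = 0.25, which gives H = 64.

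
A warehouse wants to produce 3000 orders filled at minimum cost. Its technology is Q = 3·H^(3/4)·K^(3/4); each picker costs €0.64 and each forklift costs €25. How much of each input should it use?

H* = 625, K* = 16

Cost minimization requires the marginal rate of technical substitution to equal the input-price ratio: MP_H/MP_K = w/r.
Here MP_H/MP_K = (3/4)·(K/H)/(3/4) = (K/H). Setting this equal to 0.64/25 = 0.0256 gives K = 0.0256H.
Substituting into Q = 3000: 3·H^(3/4)·(0.0256H)^(3/4) = 3000.
Solving, H = 625 and K = 16.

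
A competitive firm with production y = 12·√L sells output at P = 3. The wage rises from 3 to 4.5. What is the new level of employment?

L* = 16

From P·MP_L = w with MP_L = 6·L^(-1/2), the labor demand is L(w) = (18/w)^(2).
At w = 3: L = 36. At w = 4.5: L = 16.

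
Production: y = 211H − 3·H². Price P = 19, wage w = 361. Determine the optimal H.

The marginal product of H is MP_H = 211 − 6H.
A price-taking firm hires until the value of the marginal product equals the wage: P·MP_H = w, so 19·(211 − 6H) = 361.
Then 211 − 6H = 19, giving H = 32.

H* = 32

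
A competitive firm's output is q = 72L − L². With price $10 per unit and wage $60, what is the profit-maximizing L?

The marginal product of L is MP_L = 72 − 2L.
A price-taking firm hires until the value of the marginal product equals the wage: P·MP_L = w, so 10·(72 − 2L) = 60.
Then 72 − 2L = 6, giving L = 33.

L* = 33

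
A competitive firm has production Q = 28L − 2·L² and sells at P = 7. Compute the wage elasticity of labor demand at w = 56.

ε = -0.4

From P·MP_L = w with MP_L = 28 − 4L, labor demand is L(w) = (28 − w/7)/4.
dL/dw = −1/(28) = -1/28.
At w = 56, L = 5, so ε = (dL/dw)·(w/L) = (-1/28)·(56/5) = -0.4.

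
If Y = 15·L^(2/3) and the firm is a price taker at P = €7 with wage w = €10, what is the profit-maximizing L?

L* = 343

MP_L = (2/3)·15·L^(-1/3) = 10·L^(-1/3).
Profit maximization for a price taker requires P·MP_L = w: 7·10·L^(-1/3) = 10.
So L^(-1/3) = 1/7, which gives L = 343.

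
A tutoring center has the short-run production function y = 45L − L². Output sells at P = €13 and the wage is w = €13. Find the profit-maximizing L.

L* = 22

The marginal product of L is MP_L = 45 − 2L.
A price-taking firm hires until the value of the marginal product equals the wage: P·MP_L = w, so 13·(45 − 2L) = 13.
Then 45 − 2L = 1, giving L = 22.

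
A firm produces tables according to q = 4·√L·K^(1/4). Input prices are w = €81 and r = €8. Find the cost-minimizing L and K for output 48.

Cost minimization requires the marginal rate of technical substitution to equal the input-price ratio: MP_L/MP_K = w/r.
Here MP_L/MP_K = (1/2)·(K/L)/(1/4) = 2·(K/L). Setting this equal to 81/8 = 10.125 gives K = 5.0625L.
Substituting into q = 48: 4·L^(1/2)·(5.0625L)^(1/4) = 48.
Solving, L = 16 and K = 81.

L* = 16, K* = 81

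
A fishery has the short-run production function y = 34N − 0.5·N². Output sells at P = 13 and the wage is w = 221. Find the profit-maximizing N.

The marginal product of N is MP_N = 34 − N.
A price-taking firm hires until the value of the marginal product equals the wage: P·MP_N = w, so 13·(34 − N) = 221.
Then 34 − N = 17, giving N = 17.

N* = 17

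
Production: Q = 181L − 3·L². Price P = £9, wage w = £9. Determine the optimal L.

L* = 30

The marginal product of L is MP_L = 181 − 6L.
A price-taking firm hires until the value of the marginal product equals the wage: P·MP_L = w, so 9·(181 − 6L) = 9.
Then 181 − 6L = 1, giving L = 30.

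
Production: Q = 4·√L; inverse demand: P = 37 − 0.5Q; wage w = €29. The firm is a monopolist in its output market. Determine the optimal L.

Marginal revenue from the inverse demand is MR = 37 − Q.
The marginal product is MP_L = 2·L^(-1/2).
A monopolist hires until marginal revenue product equals the wage: MR·MP_L = w.
At L, Q = 4·√L. Substituting and solving: (37 − 4·√L)·2·L^(-1/2) = 29 gives L = 4.

L* = 4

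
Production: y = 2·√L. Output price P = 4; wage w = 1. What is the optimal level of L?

MP_L = (1/2)·2·L^(-1/2) = L^(-1/2).
Profit maximization for a price taker requires P·MP_L = w: 4·L^(-1/2) = 1.
So L^(-1/2) = 0.25, which gives L = 16.

L* = 16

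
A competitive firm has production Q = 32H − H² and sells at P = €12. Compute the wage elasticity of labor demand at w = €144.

ε = -0.6

From P·MP_H = w with MP_H = 32 − 2H, labor demand is H(w) = (32 − w/12)/2.
dH/dw = −1/(24) = -1/24.
At w = 144, H = 10, so ε = (dH/dw)·(w/H) = (-1/24)·(144/10) = -0.6.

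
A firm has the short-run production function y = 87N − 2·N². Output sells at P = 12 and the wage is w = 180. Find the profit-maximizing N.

The marginal product of N is MP_N = 87 − 4N.
A price-taking firm hires until the value of the marginal product equals the wage: P·MP_N = w, so 12·(87 − 4N) = 180.
Then 87 − 4N = 15, giving N = 18.

N* = 18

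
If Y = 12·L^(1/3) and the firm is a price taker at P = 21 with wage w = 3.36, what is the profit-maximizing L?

MP_L = (1/3)·12·L^(-2/3) = 4·L^(-2/3).
Profit maximization for a price taker requires P·MP_L = w: 21·4·L^(-2/3) = 3.36.
So L^(-2/3) = 0.04, which gives L = 125.

L* = 125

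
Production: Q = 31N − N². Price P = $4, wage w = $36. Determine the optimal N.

N* = 11

The marginal product of N is MP_N = 31 − 2N.
A price-taking firm hires until the value of the marginal product equals the wage: P·MP_N = w, so 4·(31 − 2N) = 36.
Then 31 − 2N = 9, giving N = 11.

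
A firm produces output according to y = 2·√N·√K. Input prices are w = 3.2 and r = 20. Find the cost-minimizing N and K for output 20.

N* = 25, K* = 4

Cost minimization requires the marginal rate of technical substitution to equal the input-price ratio: MP_N/MP_K = w/r.
Here MP_N/MP_K = (1/2)·(K/N)/(1/2) = (K/N). Setting this equal to 3.2/20 = 0.16 gives K = 0.16N.
Substituting into y = 20: 2·N^(1/2)·(0.16N)^(1/2) = 20.
Solving, N = 25 and K = 4.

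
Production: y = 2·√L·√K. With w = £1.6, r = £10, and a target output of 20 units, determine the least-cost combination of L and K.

L* = 25, K* = 4

Cost minimization requires the marginal rate of technical substitution to equal the input-price ratio: MP_L/MP_K = w/r.
Here MP_L/MP_K = (1/2)·(K/L)/(1/2) = (K/L). Setting this equal to 1.6/10 = 0.16 gives K = 0.16L.
Substituting into y = 20: 2·L^(1/2)·(0.16L)^(1/2) = 20.
Solving, L = 25 and K = 4.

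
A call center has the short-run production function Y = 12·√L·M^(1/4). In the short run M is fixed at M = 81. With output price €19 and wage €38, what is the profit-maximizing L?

L* = 81

With M = 81, MP_L = (1/2)·12·L^(-1/2)·81^(1/4) = 18·L^(-1/2).
Profit maximization for a price taker requires P·MP_L = w: 19·18·L^(-1/2) = 38.
So L^(-1/2) = 1/9, which gives L = 81.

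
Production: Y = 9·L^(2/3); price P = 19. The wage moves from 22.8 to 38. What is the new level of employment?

From P·MP_L = w with MP_L = 6·L^(-1/3), the labor demand is L(w) = (114/w)^(3).
At w = 22.8: L = 125. At w = 38: L = 27.

L* = 27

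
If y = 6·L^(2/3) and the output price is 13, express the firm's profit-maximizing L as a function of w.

L(w) = 140608/w³

MP_L = (2/3)·6·L^(-1/3) = 4·L^(-1/3).
Setting P·MP_L = w: 52·L^(-1/3) = w.
Solving for L: L^(-1/3) = w/52, so L = (52/w)^(3).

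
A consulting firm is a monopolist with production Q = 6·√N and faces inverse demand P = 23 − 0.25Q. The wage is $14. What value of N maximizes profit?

Marginal revenue from the inverse demand is MR = 23 − 0.5Q.
The marginal product is MP_N = 3·N^(-1/2).
A monopolist hires until marginal revenue product equals the wage: MR·MP_N = w.
At N, Q = 6·√N. Substituting and solving: (23 − 3·√N)·3·N^(-1/2) = 14 gives N = 9.

N* = 9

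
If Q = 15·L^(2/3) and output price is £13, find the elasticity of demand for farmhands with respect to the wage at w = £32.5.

MP_L = (2/3)·15·L^(-1/3), so P·MP_L = w gives 130·L^(-1/3) = w.
Solving, L(w) = (130/w)^(3). This is a constant-elasticity form: L ∝ w^(−3), so ε = −3.

ε = -3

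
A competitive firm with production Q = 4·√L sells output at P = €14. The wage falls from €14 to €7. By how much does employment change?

ΔL = 12

From P·MP_L = w with MP_L = 2·L^(-1/2), the labor demand is L(w) = (28/w)^(2).
At w = 14: L = 4. At w = 7: L = 16.
ΔL = 16 − 4 = 12.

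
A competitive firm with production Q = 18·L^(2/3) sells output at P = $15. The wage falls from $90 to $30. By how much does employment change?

From P·MP_L = w with MP_L = 12·L^(-1/3), the labor demand is L(w) = (180/w)^(3).
At w = 90: L = 8. At w = 30: L = 216.
ΔL = 216 − 8 = 208.

ΔL = 208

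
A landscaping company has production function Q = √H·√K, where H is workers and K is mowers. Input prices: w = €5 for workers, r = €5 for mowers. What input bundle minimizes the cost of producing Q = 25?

Cost minimization requires the marginal rate of technical substitution to equal the input-price ratio: MP_H/MP_K = w/r.
Here MP_H/MP_K = (1/2)·(K/H)/(1/2) = (K/H). Setting this equal to 5/5 = 1 gives K = H.
Substituting into Q = 25: H^(1/2)·(H)^(1/2) = 25.
Solving, H = 25 and K = 25.

H* = 25, K* = 25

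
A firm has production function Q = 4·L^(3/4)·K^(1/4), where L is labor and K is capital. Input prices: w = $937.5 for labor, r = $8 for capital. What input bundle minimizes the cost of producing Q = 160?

L* = 16, K* = 625

Cost minimization requires the marginal rate of technical substitution to equal the input-price ratio: MP_L/MP_K = w/r.
Here MP_L/MP_K = (3/4)·(K/L)/(1/4) = 3·(K/L). Setting this equal to 937.5/8 = 117.1875 gives K = 39.0625L.
Substituting into Q = 160: 4·L^(3/4)·(39.0625L)^(1/4) = 160.
Solving, L = 16 and K = 625.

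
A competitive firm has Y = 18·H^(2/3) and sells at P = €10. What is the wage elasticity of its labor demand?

MP_H = (2/3)·18·H^(-1/3), so P·MP_H = w gives 120·H^(-1/3) = w.
Solving, H(w) = (120/w)^(3). This is a constant-elasticity form: H ∝ w^(−3), so ε = −3.

ε = -3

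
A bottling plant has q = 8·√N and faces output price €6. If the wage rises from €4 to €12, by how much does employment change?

ΔN = -32

From P·MP_N = w with MP_N = 4·N^(-1/2), the labor demand is N(w) = (24/w)^(2).
At w = 4: N = 36. At w = 12: N = 4.
ΔN = 4 − 36 = -32.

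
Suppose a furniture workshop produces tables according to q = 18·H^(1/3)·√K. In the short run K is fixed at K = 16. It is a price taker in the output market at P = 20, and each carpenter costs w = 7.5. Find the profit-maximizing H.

With K = 16, MP_H = (1/3)·18·H^(-2/3)·16^(1/2) = 24·H^(-2/3).
Profit maximization for a price taker requires P·MP_H = w: 20·24·H^(-2/3) = 7.5.
So H^(-2/3) = 0.015625, which gives H = 512.

H* = 512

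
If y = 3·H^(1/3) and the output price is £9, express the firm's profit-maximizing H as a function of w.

H(w) = (9/w)^(3/2)

MP_H = (1/3)·3·H^(-2/3) = H^(-2/3).
Setting P·MP_H = w: 9·H^(-2/3) = w.
Solving for H: H^(-2/3) = w/9, so H = (9/w)^(3/2).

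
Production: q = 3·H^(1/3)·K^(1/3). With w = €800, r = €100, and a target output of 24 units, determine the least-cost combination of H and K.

Cost minimization requires the marginal rate of technical substitution to equal the input-price ratio: MP_H/MP_K = w/r.
Here MP_H/MP_K = (1/3)·(K/H)/(1/3) = (K/H). Setting this equal to 800/100 = 8 gives K = 8H.
Substituting into q = 24: 3·H^(1/3)·(8H)^(1/3) = 24.
Solving, H = 8 and K = 64.

H* = 8, K* = 64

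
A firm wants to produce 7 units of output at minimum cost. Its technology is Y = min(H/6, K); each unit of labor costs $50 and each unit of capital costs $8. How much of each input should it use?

H* = 42, K* = 7

With a fixed-proportions technology, the cost-minimizing bundle uses no slack in either input: H/6 = K = Y.
So H = 6·7 = 42 and K = 7.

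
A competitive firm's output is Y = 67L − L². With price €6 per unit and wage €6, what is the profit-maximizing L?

L* = 33

The marginal product of L is MP_L = 67 − 2L.
A price-taking firm hires until the value of the marginal product equals the wage: P·MP_L = w, so 6·(67 − 2L) = 6.
Then 67 − 2L = 1, giving L = 33.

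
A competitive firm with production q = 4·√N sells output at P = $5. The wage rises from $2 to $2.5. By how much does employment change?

From P·MP_N = w with MP_N = 2·N^(-1/2), the labor demand is N(w) = (10/w)^(2).
At w = 2: N = 25. At w = 2.5: N = 16.
ΔN = 16 − 25 = -9.

ΔN = -9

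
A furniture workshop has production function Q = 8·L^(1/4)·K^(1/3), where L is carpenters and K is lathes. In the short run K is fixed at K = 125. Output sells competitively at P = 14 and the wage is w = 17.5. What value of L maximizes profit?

With K = 125, MP_L = (1/4)·8·L^(-3/4)·125^(1/3) = 10·L^(-3/4).
Profit maximization for a price taker requires P·MP_L = w: 14·10·L^(-3/4) = 17.5.
So L^(-3/4) = 0.125, which gives L = 16.

L* = 16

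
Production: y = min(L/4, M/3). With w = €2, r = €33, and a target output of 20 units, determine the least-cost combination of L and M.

L* = 80, M* = 60

With a fixed-proportions technology, the cost-minimizing bundle uses no slack in either input: L/4 = M/3 = y.
So L = 4·20 = 80 and M = 3·20 = 60.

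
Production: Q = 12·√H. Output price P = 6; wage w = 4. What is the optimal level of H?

MP_H = (1/2)·12·H^(-1/2) = 6·H^(-1/2).
Profit maximization for a price taker requires P·MP_H = w: 6·6·H^(-1/2) = 4.
So H^(-1/2) = 1/9, which gives H = 81.

H* = 81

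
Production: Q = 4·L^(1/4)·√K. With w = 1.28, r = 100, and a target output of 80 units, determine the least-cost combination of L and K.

L* = 625, K* = 16

Cost minimization requires the marginal rate of technical substitution to equal the input-price ratio: MP_L/MP_K = w/r.
Here MP_L/MP_K = (1/4)·(K/L)/(1/2) = 0.5·(K/L). Setting this equal to 1.28/100 = 0.0128 gives K = 0.0256L.
Substituting into Q = 80: 4·L^(1/4)·(0.0256L)^(1/2) = 80.
Solving, L = 625 and K = 16.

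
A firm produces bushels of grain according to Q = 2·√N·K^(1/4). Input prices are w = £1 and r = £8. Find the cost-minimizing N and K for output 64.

Cost minimization requires the marginal rate of technical substitution to equal the input-price ratio: MP_N/MP_K = w/r.
Here MP_N/MP_K = (1/2)·(K/N)/(1/4) = 2·(K/N). Setting this equal to 1/8 = 0.125 gives K = 0.0625N.
Substituting into Q = 64: 2·N^(1/2)·(0.0625N)^(1/4) = 64.
Solving, N = 256 and K = 16.

N* = 256, K* = 16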